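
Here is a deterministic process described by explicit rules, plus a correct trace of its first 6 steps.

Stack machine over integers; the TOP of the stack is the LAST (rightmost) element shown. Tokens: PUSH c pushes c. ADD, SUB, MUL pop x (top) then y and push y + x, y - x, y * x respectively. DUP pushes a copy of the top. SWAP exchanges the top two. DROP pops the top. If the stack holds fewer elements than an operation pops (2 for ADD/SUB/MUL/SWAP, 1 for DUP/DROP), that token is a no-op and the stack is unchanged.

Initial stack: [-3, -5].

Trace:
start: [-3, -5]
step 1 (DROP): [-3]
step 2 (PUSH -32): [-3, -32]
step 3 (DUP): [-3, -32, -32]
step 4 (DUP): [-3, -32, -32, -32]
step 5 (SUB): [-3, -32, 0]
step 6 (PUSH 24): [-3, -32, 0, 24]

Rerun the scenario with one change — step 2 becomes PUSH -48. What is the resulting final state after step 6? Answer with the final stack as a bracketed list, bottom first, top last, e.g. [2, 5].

[-3, -48, 0, 24]

(re-executing from step 2 with the substitution; state before step 2: [-3])
step 2 (PUSH -48): [-3, -48]
step 3 (DUP): [-3, -48, -48]
step 4 (DUP): [-3, -48, -48, -48]
step 5 (SUB): [-3, -48, 0]
step 6 (PUSH 24): [-3, -48, 0, 24]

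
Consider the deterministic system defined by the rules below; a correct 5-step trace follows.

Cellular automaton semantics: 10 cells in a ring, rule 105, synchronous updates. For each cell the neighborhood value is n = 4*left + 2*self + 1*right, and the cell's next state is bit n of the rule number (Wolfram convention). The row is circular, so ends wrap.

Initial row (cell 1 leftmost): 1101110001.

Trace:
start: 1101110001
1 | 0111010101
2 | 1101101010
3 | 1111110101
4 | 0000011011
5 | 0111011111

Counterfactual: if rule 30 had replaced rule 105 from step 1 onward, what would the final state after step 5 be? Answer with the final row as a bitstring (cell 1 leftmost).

1010101100

(re-executing steps 1..5 under rule 30; state before step 1: 1101110001)
1 | 0001001011
2 | 1011111010
3 | 1010000010
4 | 1011000110
5 | 1010101100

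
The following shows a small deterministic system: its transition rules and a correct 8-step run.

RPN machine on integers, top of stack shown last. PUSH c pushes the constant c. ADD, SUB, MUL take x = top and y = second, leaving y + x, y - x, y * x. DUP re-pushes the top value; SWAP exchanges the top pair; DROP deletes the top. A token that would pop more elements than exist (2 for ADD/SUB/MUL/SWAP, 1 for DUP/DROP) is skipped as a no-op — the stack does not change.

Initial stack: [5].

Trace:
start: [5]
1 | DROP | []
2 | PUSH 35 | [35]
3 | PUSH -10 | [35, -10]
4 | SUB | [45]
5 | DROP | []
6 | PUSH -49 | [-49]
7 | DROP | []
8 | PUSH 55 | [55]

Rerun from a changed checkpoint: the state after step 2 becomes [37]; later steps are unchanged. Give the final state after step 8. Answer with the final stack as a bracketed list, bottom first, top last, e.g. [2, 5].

state after step 2 := [37]
3 | PUSH -10 | [37, -10]
4 | SUB | [47]
5 | DROP | []
6 | PUSH -49 | [-49]
7 | DROP | []
8 | PUSH 55 | [55]

[55]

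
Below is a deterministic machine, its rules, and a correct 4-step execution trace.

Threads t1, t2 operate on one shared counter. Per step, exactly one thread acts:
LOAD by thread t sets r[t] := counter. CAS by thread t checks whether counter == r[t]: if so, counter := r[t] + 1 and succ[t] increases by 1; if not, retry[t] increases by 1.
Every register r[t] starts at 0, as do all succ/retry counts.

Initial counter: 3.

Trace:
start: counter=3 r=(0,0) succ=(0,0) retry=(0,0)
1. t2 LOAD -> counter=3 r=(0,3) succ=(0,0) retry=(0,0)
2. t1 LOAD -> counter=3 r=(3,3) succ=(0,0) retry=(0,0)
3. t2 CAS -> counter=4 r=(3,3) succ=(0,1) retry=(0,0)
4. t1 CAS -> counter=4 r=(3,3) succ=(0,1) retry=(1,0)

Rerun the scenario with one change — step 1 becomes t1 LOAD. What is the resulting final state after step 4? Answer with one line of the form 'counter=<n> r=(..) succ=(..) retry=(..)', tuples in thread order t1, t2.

(re-executing from step 1 with the substitution; state before step 1: counter=3 r=(0,0) succ=(0,0) retry=(0,0))
1. t1 LOAD -> counter=3 r=(3,0) succ=(0,0) retry=(0,0)
2. t1 LOAD -> counter=3 r=(3,0) succ=(0,0) retry=(0,0)
3. t2 CAS -> counter=3 r=(3,0) succ=(0,0) retry=(0,1)
4. t1 CAS -> counter=4 r=(3,0) succ=(1,0) retry=(0,1)

counter=4 r=(3,0) succ=(1,0) retry=(0,1)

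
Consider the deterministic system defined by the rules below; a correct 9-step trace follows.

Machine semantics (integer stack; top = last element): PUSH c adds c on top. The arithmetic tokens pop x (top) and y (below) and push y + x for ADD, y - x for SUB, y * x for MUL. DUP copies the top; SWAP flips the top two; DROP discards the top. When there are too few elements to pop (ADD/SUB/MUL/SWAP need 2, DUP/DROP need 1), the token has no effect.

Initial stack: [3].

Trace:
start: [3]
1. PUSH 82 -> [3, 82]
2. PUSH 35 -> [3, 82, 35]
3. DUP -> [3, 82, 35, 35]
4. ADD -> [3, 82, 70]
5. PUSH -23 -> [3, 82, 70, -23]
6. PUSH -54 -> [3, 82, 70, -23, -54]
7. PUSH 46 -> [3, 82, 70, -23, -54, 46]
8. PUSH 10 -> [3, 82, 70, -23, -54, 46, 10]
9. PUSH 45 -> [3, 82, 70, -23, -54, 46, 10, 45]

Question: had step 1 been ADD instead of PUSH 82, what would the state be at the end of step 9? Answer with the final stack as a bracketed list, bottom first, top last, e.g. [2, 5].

(re-executing from step 1 with the substitution; state before step 1: [3])
1. ADD -> [3]
2. PUSH 35 -> [3, 35]
3. DUP -> [3, 35, 35]
4. ADD -> [3, 70]
5. PUSH -23 -> [3, 70, -23]
6. PUSH -54 -> [3, 70, -23, -54]
7. PUSH 46 -> [3, 70, -23, -54, 46]
8. PUSH 10 -> [3, 70, -23, -54, 46, 10]
9. PUSH 45 -> [3, 70, -23, -54, 46, 10, 45]

[3, 70, -23, -54, 46, 10, 45]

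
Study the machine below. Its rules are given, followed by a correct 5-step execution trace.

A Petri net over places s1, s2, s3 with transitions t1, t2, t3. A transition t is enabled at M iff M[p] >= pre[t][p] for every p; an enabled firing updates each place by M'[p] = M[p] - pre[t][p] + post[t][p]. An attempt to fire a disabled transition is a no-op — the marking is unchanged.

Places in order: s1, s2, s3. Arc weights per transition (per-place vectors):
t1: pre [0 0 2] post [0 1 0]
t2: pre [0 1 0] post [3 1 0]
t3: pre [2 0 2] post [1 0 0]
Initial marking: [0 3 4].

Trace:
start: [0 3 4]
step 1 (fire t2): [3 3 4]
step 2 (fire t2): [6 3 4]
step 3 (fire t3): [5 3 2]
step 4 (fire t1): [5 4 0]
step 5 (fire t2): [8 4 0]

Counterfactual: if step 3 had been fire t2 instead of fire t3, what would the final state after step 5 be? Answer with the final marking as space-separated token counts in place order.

12 4 2

(re-executing from step 3 with the substitution; state before step 3: [6 3 4])
step 3 (fire t2): [9 3 4]
step 4 (fire t1): [9 4 2]
step 5 (fire t2): [12 4 2]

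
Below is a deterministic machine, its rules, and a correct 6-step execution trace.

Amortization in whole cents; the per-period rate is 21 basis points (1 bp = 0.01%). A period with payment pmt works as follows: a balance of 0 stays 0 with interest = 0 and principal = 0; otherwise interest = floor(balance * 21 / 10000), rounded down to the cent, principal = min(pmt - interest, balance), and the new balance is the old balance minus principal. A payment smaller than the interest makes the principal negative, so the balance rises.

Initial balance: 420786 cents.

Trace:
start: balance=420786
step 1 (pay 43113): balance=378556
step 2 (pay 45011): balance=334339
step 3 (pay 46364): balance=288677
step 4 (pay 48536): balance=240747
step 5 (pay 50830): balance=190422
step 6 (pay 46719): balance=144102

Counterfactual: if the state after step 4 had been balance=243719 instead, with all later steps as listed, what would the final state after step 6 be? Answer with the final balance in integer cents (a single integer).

147087

state after step 4 := balance=243719
step 5 (pay 50830): balance=193400
step 6 (pay 46719): balance=147087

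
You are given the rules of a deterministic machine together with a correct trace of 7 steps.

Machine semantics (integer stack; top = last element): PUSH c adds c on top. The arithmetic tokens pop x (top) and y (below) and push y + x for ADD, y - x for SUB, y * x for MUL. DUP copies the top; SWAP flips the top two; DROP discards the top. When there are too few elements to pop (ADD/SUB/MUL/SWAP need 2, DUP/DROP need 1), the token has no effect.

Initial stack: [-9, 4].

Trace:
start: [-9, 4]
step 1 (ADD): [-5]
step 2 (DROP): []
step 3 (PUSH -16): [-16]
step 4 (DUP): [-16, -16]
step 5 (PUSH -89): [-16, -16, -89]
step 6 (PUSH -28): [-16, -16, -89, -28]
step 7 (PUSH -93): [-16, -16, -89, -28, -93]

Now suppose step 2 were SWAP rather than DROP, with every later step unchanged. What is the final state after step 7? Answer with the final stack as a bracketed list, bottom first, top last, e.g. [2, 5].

[-5, -16, -16, -89, -28, -93]

(re-executing from step 2 with the substitution; state before step 2: [-5])
step 2 (SWAP): [-5]
step 3 (PUSH -16): [-5, -16]
step 4 (DUP): [-5, -16, -16]
step 5 (PUSH -89): [-5, -16, -16, -89]
step 6 (PUSH -28): [-5, -16, -16, -89, -28]
step 7 (PUSH -93): [-5, -16, -16, -89, -28, -93]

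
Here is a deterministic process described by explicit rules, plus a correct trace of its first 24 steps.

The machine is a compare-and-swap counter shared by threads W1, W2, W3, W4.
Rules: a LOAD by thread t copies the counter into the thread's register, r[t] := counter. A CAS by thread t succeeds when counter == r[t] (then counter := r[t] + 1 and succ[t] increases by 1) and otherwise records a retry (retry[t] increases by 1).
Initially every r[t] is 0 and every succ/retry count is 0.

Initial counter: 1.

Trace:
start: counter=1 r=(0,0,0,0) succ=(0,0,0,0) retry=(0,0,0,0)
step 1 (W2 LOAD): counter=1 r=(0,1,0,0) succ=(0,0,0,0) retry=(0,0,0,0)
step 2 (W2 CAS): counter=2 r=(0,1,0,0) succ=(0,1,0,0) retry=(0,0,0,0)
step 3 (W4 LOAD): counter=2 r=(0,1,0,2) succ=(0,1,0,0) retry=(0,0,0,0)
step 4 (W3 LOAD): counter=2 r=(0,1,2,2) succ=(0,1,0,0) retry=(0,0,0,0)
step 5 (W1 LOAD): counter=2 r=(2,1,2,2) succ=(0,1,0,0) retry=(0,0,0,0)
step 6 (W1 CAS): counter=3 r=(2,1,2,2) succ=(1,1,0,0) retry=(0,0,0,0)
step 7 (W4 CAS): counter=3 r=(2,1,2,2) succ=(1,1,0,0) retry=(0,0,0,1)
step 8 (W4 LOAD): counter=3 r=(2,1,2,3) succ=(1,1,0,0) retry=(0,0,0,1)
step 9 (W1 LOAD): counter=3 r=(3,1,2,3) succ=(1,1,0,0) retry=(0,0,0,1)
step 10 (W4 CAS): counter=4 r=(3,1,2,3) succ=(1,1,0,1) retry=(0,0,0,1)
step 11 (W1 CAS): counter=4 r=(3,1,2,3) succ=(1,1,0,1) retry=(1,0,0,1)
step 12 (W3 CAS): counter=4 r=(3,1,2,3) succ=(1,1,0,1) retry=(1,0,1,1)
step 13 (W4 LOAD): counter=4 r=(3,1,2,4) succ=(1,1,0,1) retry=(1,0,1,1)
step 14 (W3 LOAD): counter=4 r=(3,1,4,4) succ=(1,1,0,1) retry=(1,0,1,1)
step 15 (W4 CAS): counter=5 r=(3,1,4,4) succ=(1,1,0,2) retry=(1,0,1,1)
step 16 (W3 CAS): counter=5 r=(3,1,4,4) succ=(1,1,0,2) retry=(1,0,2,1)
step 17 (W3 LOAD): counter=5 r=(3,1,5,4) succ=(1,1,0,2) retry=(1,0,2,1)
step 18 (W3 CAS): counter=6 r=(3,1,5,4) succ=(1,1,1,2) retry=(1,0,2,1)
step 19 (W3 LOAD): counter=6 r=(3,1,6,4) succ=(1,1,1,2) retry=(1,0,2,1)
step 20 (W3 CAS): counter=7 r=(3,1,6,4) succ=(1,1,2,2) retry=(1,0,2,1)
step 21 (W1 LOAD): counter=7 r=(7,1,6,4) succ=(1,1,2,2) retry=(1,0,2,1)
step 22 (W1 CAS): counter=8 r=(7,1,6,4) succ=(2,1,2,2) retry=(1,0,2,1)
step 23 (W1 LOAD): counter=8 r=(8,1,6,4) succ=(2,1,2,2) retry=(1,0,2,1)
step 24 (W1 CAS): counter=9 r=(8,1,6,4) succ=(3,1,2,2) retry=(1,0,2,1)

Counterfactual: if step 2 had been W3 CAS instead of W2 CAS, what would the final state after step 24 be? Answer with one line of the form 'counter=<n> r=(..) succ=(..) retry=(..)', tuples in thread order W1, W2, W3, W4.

(re-executing from step 2 with the substitution; state before step 2: counter=1 r=(0,1,0,0) succ=(0,0,0,0) retry=(0,0,0,0))
step 2 (W3 CAS): counter=1 r=(0,1,0,0) succ=(0,0,0,0) retry=(0,0,1,0)
step 3 (W4 LOAD): counter=1 r=(0,1,0,1) succ=(0,0,0,0) retry=(0,0,1,0)
step 4 (W3 LOAD): counter=1 r=(0,1,1,1) succ=(0,0,0,0) retry=(0,0,1,0)
step 5 (W1 LOAD): counter=1 r=(1,1,1,1) succ=(0,0,0,0) retry=(0,0,1,0)
step 6 (W1 CAS): counter=2 r=(1,1,1,1) succ=(1,0,0,0) retry=(0,0,1,0)
step 7 (W4 CAS): counter=2 r=(1,1,1,1) succ=(1,0,0,0) retry=(0,0,1,1)
step 8 (W4 LOAD): counter=2 r=(1,1,1,2) succ=(1,0,0,0) retry=(0,0,1,1)
step 9 (W1 LOAD): counter=2 r=(2,1,1,2) succ=(1,0,0,0) retry=(0,0,1,1)
step 10 (W4 CAS): counter=3 r=(2,1,1,2) succ=(1,0,0,1) retry=(0,0,1,1)
step 11 (W1 CAS): counter=3 r=(2,1,1,2) succ=(1,0,0,1) retry=(1,0,1,1)
step 12 (W3 CAS): counter=3 r=(2,1,1,2) succ=(1,0,0,1) retry=(1,0,2,1)
step 13 (W4 LOAD): counter=3 r=(2,1,1,3) succ=(1,0,0,1) retry=(1,0,2,1)
step 14 (W3 LOAD): counter=3 r=(2,1,3,3) succ=(1,0,0,1) retry=(1,0,2,1)
step 15 (W4 CAS): counter=4 r=(2,1,3,3) succ=(1,0,0,2) retry=(1,0,2,1)
step 16 (W3 CAS): counter=4 r=(2,1,3,3) succ=(1,0,0,2) retry=(1,0,3,1)
step 17 (W3 LOAD): counter=4 r=(2,1,4,3) succ=(1,0,0,2) retry=(1,0,3,1)
step 18 (W3 CAS): counter=5 r=(2,1,4,3) succ=(1,0,1,2) retry=(1,0,3,1)
step 19 (W3 LOAD): counter=5 r=(2,1,5,3) succ=(1,0,1,2) retry=(1,0,3,1)
step 20 (W3 CAS): counter=6 r=(2,1,5,3) succ=(1,0,2,2) retry=(1,0,3,1)
step 21 (W1 LOAD): counter=6 r=(6,1,5,3) succ=(1,0,2,2) retry=(1,0,3,1)
step 22 (W1 CAS): counter=7 r=(6,1,5,3) succ=(2,0,2,2) retry=(1,0,3,1)
step 23 (W1 LOAD): counter=7 r=(7,1,5,3) succ=(2,0,2,2) retry=(1,0,3,1)
step 24 (W1 CAS): counter=8 r=(7,1,5,3) succ=(3,0,2,2) retry=(1,0,3,1)

counter=8 r=(7,1,5,3) succ=(3,0,2,2) retry=(1,0,3,1)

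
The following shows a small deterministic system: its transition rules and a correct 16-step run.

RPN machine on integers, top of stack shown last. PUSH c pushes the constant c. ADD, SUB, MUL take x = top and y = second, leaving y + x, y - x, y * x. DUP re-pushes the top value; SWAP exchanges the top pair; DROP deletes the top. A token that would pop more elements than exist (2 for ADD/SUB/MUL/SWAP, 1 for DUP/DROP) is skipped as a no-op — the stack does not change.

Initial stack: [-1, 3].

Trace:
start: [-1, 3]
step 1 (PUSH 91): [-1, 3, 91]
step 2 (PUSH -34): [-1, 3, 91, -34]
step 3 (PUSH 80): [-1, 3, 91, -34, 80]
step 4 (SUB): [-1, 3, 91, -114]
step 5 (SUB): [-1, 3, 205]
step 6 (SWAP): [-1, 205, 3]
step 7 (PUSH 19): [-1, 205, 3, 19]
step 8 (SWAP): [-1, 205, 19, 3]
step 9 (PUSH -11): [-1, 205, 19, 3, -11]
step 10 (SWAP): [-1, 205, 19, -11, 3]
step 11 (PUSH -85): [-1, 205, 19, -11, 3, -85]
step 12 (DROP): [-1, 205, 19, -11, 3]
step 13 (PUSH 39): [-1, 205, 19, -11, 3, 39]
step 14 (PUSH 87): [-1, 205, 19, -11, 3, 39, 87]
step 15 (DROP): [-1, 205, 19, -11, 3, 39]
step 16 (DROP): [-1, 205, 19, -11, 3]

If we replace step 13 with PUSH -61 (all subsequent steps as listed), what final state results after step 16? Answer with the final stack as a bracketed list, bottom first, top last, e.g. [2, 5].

(re-executing from step 13 with the substitution; state before step 13: [-1, 205, 19, -11, 3])
step 13 (PUSH -61): [-1, 205, 19, -11, 3, -61]
step 14 (PUSH 87): [-1, 205, 19, -11, 3, -61, 87]
step 15 (DROP): [-1, 205, 19, -11, 3, -61]
step 16 (DROP): [-1, 205, 19, -11, 3]

[-1, 205, 19, -11, 3]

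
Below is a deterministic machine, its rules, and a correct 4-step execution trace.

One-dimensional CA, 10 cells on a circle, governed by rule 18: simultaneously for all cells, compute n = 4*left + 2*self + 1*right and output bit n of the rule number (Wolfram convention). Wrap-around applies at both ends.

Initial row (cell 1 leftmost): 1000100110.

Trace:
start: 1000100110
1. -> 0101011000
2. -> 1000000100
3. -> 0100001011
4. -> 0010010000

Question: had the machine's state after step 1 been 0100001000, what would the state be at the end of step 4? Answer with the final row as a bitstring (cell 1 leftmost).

1010010100

state after step 1 := 0100001000
2. -> 1010010100
3. -> 0001100011
4. -> 1010010100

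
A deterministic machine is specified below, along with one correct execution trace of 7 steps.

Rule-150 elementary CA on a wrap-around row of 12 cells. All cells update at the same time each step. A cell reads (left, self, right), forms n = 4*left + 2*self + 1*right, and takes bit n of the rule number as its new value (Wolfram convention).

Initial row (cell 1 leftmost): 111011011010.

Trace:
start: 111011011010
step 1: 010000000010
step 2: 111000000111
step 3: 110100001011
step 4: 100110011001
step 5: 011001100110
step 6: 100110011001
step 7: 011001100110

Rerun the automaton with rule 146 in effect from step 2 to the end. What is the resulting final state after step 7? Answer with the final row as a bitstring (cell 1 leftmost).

(re-executing steps 2..7 under rule 146; state before step 2: 010000000010)
step 2: 101000000101
step 3: 000100001000
step 4: 001010010100
step 5: 010001100010
step 6: 101010010101
step 7: 000001100000

000001100000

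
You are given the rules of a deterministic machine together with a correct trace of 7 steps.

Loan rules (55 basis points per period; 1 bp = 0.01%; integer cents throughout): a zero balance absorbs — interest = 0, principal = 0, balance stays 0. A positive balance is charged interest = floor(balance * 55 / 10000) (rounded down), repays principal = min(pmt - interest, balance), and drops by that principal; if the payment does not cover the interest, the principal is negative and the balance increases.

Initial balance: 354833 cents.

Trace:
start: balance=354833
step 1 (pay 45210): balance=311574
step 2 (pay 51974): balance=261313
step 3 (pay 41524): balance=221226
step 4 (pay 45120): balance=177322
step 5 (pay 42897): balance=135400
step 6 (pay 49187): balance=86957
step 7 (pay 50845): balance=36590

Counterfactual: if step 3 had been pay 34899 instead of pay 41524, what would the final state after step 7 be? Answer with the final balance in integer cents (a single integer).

43362

(re-executing from step 3 with the substitution; state before step 3: balance=261313)
step 3 (pay 34899): balance=227851
step 4 (pay 45120): balance=183984
step 5 (pay 42897): balance=142098
step 6 (pay 49187): balance=93692
step 7 (pay 50845): balance=43362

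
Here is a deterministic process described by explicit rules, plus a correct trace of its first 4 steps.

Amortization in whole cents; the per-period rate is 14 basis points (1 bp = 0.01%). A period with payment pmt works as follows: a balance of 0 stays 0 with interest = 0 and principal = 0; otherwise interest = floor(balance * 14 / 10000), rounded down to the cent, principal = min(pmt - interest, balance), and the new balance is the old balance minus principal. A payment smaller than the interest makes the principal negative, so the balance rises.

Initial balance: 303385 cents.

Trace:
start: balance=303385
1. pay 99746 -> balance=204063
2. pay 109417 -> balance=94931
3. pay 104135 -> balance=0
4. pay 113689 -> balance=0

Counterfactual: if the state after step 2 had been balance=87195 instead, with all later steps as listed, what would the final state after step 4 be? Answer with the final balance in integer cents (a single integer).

0

state after step 2 := balance=87195
3. pay 104135 -> balance=0
4. pay 113689 -> balance=0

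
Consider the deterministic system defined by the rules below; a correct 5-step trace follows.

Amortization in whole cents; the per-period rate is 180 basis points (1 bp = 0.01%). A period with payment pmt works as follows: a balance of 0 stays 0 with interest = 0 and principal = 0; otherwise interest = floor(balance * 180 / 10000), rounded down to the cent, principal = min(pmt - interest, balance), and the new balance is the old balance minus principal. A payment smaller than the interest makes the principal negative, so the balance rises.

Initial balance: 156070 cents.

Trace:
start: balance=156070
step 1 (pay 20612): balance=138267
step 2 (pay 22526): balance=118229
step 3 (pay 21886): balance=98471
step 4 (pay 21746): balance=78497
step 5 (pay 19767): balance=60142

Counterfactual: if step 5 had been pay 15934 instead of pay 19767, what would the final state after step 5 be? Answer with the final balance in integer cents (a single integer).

(re-executing from step 5 with the substitution; state before step 5: balance=78497)
step 5 (pay 15934): balance=63975

63975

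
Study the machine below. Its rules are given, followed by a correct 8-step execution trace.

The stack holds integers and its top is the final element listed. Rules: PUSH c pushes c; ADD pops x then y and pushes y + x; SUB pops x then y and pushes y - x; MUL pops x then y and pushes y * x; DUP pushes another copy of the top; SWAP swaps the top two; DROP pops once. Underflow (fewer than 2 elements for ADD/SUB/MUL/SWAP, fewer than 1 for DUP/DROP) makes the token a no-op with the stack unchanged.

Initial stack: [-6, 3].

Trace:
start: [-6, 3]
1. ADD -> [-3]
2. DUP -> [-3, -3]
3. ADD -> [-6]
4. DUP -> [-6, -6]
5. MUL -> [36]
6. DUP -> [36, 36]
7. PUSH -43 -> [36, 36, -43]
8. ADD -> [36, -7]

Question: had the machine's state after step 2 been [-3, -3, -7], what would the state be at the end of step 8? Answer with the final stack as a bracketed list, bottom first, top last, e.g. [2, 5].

[-3, 100, 57]

state after step 2 := [-3, -3, -7]
3. ADD -> [-3, -10]
4. DUP -> [-3, -10, -10]
5. MUL -> [-3, 100]
6. DUP -> [-3, 100, 100]
7. PUSH -43 -> [-3, 100, 100, -43]
8. ADD -> [-3, 100, 57]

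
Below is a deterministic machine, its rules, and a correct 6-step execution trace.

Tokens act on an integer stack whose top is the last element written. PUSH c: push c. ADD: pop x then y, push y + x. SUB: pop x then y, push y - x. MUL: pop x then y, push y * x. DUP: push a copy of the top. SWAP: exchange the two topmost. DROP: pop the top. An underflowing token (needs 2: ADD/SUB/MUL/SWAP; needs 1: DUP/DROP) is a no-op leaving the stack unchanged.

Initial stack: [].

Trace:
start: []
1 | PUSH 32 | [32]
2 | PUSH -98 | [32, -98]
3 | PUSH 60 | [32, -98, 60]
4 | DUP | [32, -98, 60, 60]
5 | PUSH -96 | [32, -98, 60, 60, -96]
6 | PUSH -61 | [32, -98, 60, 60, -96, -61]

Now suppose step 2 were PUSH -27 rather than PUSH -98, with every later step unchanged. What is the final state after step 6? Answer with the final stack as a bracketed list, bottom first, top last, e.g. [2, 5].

[32, -27, 60, 60, -96, -61]

(re-executing from step 2 with the substitution; state before step 2: [32])
2 | PUSH -27 | [32, -27]
3 | PUSH 60 | [32, -27, 60]
4 | DUP | [32, -27, 60, 60]
5 | PUSH -96 | [32, -27, 60, 60, -96]
6 | PUSH -61 | [32, -27, 60, 60, -96, -61]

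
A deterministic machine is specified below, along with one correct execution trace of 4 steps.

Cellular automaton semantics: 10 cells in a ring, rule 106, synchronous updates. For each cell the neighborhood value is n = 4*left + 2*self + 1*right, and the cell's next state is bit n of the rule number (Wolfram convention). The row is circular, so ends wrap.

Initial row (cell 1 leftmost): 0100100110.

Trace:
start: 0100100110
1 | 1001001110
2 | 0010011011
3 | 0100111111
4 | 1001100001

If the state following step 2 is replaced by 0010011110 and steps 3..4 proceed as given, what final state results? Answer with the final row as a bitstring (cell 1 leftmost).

state after step 2 := 0010011110
3 | 0100110010
4 | 1001110100

1001110100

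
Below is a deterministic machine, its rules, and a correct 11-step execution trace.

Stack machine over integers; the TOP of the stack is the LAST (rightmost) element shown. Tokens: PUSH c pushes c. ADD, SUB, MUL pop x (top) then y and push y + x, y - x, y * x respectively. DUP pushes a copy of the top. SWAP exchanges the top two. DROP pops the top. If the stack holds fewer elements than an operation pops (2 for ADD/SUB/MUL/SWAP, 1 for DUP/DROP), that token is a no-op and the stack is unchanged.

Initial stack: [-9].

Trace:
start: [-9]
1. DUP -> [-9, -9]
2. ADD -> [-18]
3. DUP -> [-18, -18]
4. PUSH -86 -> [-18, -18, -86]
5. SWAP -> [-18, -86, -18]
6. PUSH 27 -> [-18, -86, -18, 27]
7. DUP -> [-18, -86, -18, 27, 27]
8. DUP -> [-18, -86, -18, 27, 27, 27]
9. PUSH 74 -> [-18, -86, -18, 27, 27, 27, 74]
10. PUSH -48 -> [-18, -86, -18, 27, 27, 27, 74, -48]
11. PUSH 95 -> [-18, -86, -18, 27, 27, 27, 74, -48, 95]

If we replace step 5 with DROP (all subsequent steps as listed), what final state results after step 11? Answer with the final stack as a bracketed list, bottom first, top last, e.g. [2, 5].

(re-executing from step 5 with the substitution; state before step 5: [-18, -18, -86])
5. DROP -> [-18, -18]
6. PUSH 27 -> [-18, -18, 27]
7. DUP -> [-18, -18, 27, 27]
8. DUP -> [-18, -18, 27, 27, 27]
9. PUSH 74 -> [-18, -18, 27, 27, 27, 74]
10. PUSH -48 -> [-18, -18, 27, 27, 27, 74, -48]
11. PUSH 95 -> [-18, -18, 27, 27, 27, 74, -48, 95]

[-18, -18, 27, 27, 27, 74, -48, 95]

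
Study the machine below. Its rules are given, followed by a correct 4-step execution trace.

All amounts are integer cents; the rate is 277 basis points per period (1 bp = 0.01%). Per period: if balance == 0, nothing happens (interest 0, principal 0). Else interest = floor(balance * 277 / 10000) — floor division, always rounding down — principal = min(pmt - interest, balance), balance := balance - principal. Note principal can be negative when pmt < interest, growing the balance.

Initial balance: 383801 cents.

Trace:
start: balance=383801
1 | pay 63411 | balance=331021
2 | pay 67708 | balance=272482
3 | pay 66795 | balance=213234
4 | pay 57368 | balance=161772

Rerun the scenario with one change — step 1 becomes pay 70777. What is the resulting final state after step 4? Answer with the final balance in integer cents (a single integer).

(re-executing from step 1 with the substitution; state before step 1: balance=383801)
1 | pay 70777 | balance=323655
2 | pay 67708 | balance=264912
3 | pay 66795 | balance=205455
4 | pay 57368 | balance=153778

153778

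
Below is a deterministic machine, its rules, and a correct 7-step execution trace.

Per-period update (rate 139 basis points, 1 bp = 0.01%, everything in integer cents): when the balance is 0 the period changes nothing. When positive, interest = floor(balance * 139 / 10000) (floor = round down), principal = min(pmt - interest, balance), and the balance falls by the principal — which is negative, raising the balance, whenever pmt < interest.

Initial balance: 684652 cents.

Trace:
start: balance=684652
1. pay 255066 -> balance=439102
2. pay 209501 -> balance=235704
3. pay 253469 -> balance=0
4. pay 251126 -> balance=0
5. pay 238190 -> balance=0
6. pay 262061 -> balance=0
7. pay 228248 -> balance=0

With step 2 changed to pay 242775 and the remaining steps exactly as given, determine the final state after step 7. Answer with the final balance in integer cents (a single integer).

0

(re-executing from step 2 with the substitution; state before step 2: balance=439102)
2. pay 242775 -> balance=202430
3. pay 253469 -> balance=0
4. pay 251126 -> balance=0
5. pay 238190 -> balance=0
6. pay 262061 -> balance=0
7. pay 228248 -> balance=0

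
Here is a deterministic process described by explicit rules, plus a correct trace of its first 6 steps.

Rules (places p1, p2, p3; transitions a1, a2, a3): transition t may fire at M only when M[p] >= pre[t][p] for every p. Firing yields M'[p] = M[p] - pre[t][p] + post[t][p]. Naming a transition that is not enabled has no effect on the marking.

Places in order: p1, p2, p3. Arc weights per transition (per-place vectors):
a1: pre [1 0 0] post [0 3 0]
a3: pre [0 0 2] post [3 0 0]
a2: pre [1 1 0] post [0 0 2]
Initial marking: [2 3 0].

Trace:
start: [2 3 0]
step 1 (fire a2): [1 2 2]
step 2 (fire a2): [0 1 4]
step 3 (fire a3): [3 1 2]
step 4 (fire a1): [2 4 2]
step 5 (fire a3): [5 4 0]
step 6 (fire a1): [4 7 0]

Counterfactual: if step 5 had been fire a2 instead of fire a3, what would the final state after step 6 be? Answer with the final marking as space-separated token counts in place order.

0 6 4

(re-executing from step 5 with the substitution; state before step 5: [2 4 2])
step 5 (fire a2): [1 3 4]
step 6 (fire a1): [0 6 4]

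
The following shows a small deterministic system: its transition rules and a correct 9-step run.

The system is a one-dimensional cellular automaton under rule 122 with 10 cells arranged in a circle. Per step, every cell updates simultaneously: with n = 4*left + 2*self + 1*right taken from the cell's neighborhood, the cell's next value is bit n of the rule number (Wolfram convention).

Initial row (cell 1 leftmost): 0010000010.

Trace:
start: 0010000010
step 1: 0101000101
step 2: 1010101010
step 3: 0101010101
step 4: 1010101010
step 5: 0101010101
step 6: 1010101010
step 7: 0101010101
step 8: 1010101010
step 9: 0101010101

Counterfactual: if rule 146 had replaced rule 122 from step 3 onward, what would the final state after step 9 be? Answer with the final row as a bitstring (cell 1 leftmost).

0000000000

(re-executing steps 3..9 under rule 146; state before step 3: 1010101010)
step 3: 0000000000
step 4: 0000000000
step 5: 0000000000
step 6: 0000000000
step 7: 0000000000
step 8: 0000000000
step 9: 0000000000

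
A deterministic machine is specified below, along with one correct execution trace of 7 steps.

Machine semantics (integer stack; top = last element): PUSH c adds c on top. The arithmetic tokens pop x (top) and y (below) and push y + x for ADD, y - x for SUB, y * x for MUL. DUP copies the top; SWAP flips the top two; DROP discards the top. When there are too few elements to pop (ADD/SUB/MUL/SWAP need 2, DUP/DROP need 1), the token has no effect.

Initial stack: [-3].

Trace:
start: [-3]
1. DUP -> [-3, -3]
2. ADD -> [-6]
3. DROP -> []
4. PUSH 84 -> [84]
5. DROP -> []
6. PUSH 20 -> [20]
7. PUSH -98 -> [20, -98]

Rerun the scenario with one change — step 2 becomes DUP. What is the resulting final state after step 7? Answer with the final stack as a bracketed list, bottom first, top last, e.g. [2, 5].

[-3, -3, 20, -98]

(re-executing from step 2 with the substitution; state before step 2: [-3, -3])
2. DUP -> [-3, -3, -3]
3. DROP -> [-3, -3]
4. PUSH 84 -> [-3, -3, 84]
5. DROP -> [-3, -3]
6. PUSH 20 -> [-3, -3, 20]
7. PUSH -98 -> [-3, -3, 20, -98]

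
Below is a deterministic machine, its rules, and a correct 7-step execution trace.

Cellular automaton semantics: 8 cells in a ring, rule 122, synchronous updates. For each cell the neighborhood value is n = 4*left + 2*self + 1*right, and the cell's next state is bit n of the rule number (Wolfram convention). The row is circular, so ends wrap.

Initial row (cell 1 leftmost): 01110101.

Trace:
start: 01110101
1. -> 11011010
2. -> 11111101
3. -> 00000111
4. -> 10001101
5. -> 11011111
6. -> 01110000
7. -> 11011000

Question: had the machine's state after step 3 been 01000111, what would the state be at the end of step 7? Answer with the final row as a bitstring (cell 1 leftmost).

state after step 3 := 01000111
4. -> 10101101
5. -> 11011111
6. -> 01110000
7. -> 11011000

11011000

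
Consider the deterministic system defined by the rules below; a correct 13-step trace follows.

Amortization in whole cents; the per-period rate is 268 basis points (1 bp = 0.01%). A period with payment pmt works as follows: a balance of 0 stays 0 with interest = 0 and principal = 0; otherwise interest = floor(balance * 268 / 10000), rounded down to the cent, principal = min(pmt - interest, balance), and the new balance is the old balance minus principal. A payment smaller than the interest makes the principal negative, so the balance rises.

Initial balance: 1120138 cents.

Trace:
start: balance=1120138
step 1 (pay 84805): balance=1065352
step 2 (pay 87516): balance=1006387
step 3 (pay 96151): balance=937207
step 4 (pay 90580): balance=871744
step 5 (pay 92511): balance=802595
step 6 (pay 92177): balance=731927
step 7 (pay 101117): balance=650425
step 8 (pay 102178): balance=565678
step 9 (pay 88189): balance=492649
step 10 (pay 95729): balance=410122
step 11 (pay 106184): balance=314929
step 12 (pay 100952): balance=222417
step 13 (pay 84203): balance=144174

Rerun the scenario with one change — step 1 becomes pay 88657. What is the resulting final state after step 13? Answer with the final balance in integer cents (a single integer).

138882

(re-executing from step 1 with the substitution; state before step 1: balance=1120138)
step 1 (pay 88657): balance=1061500
step 2 (pay 87516): balance=1002432
step 3 (pay 96151): balance=933146
step 4 (pay 90580): balance=867574
step 5 (pay 92511): balance=798313
step 6 (pay 92177): balance=727530
step 7 (pay 101117): balance=645910
step 8 (pay 102178): balance=561042
step 9 (pay 88189): balance=487888
step 10 (pay 95729): balance=405234
step 11 (pay 106184): balance=309910
step 12 (pay 100952): balance=217263
step 13 (pay 84203): balance=138882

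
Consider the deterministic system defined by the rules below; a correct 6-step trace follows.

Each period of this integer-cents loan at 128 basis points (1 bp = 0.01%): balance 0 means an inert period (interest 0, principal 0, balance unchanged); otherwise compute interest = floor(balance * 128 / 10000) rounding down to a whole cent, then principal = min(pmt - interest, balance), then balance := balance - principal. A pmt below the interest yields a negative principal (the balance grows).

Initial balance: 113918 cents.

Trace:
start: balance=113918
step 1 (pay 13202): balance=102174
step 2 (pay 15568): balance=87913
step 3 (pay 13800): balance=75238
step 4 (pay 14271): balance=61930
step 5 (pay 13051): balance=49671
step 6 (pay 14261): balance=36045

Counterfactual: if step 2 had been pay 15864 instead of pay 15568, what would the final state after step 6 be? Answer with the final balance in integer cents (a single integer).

35733

(re-executing from step 2 with the substitution; state before step 2: balance=102174)
step 2 (pay 15864): balance=87617
step 3 (pay 13800): balance=74938
step 4 (pay 14271): balance=61626
step 5 (pay 13051): balance=49363
step 6 (pay 14261): balance=35733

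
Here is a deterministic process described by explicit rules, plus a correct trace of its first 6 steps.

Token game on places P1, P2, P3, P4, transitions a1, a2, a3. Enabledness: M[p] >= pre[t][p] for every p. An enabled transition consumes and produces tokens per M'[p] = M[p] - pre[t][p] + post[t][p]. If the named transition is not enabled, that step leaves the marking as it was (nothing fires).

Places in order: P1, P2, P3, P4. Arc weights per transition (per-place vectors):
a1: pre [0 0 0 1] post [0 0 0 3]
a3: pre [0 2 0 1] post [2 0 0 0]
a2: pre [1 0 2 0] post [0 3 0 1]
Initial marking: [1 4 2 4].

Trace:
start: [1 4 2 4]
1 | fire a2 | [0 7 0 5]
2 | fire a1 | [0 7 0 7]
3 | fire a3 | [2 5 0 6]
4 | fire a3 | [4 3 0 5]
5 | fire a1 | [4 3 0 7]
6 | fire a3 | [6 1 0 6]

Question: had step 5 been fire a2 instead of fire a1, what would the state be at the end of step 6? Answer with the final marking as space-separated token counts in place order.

(re-executing from step 5 with the substitution; state before step 5: [4 3 0 5])
5 | fire a2 | [4 3 0 5]
6 | fire a3 | [6 1 0 4]

6 1 0 4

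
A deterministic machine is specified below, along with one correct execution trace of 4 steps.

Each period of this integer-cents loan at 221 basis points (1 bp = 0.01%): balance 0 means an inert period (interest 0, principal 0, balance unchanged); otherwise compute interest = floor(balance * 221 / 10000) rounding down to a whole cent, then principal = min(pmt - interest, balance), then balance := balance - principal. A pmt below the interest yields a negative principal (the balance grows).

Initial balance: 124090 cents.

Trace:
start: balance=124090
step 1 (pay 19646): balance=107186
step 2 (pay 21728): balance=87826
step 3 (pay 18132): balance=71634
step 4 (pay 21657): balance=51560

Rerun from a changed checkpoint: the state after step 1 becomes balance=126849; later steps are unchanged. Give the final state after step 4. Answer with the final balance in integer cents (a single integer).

state after step 1 := balance=126849
step 2 (pay 21728): balance=107924
step 3 (pay 18132): balance=92177
step 4 (pay 21657): balance=72557

72557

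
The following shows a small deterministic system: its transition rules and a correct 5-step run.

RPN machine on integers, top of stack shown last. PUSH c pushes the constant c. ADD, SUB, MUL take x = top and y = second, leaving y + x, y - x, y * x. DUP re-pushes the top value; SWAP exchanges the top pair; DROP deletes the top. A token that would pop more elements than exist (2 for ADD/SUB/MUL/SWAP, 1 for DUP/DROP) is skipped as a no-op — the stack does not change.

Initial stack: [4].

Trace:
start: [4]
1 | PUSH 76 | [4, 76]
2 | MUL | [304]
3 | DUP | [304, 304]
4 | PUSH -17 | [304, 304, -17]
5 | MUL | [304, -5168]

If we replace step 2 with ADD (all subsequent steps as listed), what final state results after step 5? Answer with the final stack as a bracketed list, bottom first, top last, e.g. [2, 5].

(re-executing from step 2 with the substitution; state before step 2: [4, 76])
2 | ADD | [80]
3 | DUP | [80, 80]
4 | PUSH -17 | [80, 80, -17]
5 | MUL | [80, -1360]

[80, -1360]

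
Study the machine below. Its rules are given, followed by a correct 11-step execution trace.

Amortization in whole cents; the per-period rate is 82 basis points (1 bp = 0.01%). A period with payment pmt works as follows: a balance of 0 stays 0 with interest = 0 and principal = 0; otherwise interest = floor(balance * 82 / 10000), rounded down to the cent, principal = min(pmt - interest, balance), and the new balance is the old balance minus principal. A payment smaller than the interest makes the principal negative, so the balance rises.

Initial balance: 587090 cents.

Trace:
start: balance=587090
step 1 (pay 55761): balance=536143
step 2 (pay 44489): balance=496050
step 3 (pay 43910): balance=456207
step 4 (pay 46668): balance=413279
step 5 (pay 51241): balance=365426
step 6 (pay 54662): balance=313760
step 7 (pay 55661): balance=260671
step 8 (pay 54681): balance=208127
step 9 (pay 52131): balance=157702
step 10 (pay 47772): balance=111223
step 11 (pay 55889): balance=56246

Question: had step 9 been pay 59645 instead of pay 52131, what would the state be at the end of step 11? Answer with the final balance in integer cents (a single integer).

(re-executing from step 9 with the substitution; state before step 9: balance=208127)
step 9 (pay 59645): balance=150188
step 10 (pay 47772): balance=103647
step 11 (pay 55889): balance=48607

48607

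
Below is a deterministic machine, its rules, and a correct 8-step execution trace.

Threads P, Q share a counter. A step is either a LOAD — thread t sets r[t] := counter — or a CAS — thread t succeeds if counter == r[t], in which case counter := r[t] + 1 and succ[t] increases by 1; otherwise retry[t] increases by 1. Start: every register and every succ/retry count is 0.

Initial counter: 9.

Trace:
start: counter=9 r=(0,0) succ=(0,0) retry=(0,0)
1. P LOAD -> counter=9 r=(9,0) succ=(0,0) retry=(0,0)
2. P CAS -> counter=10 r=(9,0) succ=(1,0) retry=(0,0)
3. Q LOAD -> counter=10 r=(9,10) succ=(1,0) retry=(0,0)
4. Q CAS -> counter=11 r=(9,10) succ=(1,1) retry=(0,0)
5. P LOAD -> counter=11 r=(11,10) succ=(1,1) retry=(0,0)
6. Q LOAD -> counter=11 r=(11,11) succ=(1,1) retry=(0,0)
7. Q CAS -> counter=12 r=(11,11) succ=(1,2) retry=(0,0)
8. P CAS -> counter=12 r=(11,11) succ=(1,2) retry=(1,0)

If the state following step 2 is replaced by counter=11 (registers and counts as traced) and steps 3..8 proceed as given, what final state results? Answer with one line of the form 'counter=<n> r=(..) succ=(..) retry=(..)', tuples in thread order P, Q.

counter=13 r=(12,12) succ=(1,2) retry=(1,0)

state after step 2 := counter=11 r=(9,0) succ=(1,0) retry=(0,0)
3. Q LOAD -> counter=11 r=(9,11) succ=(1,0) retry=(0,0)
4. Q CAS -> counter=12 r=(9,11) succ=(1,1) retry=(0,0)
5. P LOAD -> counter=12 r=(12,11) succ=(1,1) retry=(0,0)
6. Q LOAD -> counter=12 r=(12,12) succ=(1,1) retry=(0,0)
7. Q CAS -> counter=13 r=(12,12) succ=(1,2) retry=(0,0)
8. P CAS -> counter=13 r=(12,12) succ=(1,2) retry=(1,0)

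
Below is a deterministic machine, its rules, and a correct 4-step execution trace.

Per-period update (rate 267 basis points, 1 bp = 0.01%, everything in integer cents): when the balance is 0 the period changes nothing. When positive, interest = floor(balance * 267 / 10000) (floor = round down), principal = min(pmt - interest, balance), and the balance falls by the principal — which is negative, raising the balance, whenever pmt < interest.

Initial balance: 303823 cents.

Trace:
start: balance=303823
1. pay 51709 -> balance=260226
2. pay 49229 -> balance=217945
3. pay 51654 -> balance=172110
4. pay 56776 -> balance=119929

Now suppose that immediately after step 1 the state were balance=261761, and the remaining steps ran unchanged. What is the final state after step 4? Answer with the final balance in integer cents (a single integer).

121590

state after step 1 := balance=261761
2. pay 49229 -> balance=219521
3. pay 51654 -> balance=173728
4. pay 56776 -> balance=121590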